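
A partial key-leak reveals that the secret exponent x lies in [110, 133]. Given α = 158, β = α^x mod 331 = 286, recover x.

Compute 158^110 mod 331 = 31, then multiply by 158 repeatedly:
  158^110=31  158^111=264  158^112=6  158^113=286
Found 286 at exponent 113.

113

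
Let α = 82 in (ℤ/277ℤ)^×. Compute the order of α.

The order of 82 must divide p − 1 = 276 = 2^2 · 3 · 23.
Divisors: 1, 2, 3, 4, 6, 12, 23, 46, 69, 92, 138, 276.
Check each in increasing order: 82^1 ≡ 82;  82^2 ≡ 76;  82^3 ≡ 138;  82^4 ≡ 236;  82^6 ≡ 208;  82^12 ≡ 52;  82^23 ≡ 60;  82^46 ≡ 276;  82^69 ≡ 217;  82^92 ≡ 1.
Smallest exponent giving 1 is 92.

92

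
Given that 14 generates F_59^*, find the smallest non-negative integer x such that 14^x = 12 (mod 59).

18

Successive powers of 14 modulo 59:
  14^0=1  14^1=14  14^2=19  14^3=30  14^4=7  14^5=39
  14^6=15  14^7=33  14^8=49  14^9=37  14^10=46  14^11=54
  14^12=48  14^13=23  14^14=27  14^15=24  14^16=41  14^17=43
  14^18=12
So 14^18 ≡ 12 (mod 59), giving x = 18.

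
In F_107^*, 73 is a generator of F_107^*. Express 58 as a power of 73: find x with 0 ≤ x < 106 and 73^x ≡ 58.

17

Successive powers of 73 modulo 107:
  73^0=1  73^1=73  73^2=86  73^3=72  73^4=13  73^5=93
  73^6=48  73^7=80  73^8=62  73^9=32  73^10=89  73^11=77
  73^12=57  73^13=95  73^14=87  73^15=38  73^16=99  73^17=58
So 73^17 ≡ 58 (mod 107), giving x = 17.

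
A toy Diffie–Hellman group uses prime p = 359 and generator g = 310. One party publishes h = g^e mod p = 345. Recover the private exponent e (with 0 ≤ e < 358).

Baby-step giant-step with m = ceil(sqrt(358)) = 19.
Baby table (310^j mod 359 for j=0..18):
  0:1  1:310  2:247  3:103  4:338  5:311  6:198  7:350
  8:82  9:290  10:150  11:189  12:73  13:13  14:81  15:339
  16:262  17:86  18:94
Giant step factor: 310^(-19) ≡ 206 (mod 359).
Scan 345·206^i mod 359 for i = 0, 1, …:
  i=0: 345   i=1: 347   i=2: 41   i=3: 189
Match at i=3, j=11: e = 3·19 + 11 = 68.

68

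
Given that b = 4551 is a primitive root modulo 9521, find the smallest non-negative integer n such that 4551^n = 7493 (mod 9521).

Baby-step giant-step with m = ceil(sqrt(9520)) = 98.
Baby table (4551^j mod 9521 for j=0..97):
  0:1  1:4551  2:3426  3:5849  4:7604  5:6490  6:1848  7:3205
  8:9304  9:2617  10:8717  11:6581  12:6586  13:778  14:8387  15:9069
  16:9005  17:3371  18:3090  19:73  20:8509  21:2552  22:8053  23:2874
  24:7241  25:1610  26:5461  27:3201  28:621  29:7955  30:4363  31:4728
  32:9189  33:2907  34:5088  35:416  36:8058  37:6587  38:5329  39:2292
  40:5397  41:7088  42:340  43:4938  44:3278  45:8292  46:5169  47:7249
  48:9455  49:4306  50:2388  51:4327  52:2749  53:105  54:1805  55:7453
  56:4801  57:8177  58:5459  59:3620  60:3290  61:5778  62:8197  63:1269
  64:5493  65:6018  66:5522  67:4703  68:145  69:2946  70:1678  71:736
  72:7665  73:7992  74:1372  75:7717  76:6619  77:8146  78:7193  79:2145
  80:2870  81:8079  82:6948  83:1107  84:1348  85:3224  86:563  87:1064
  88:5596  89:8242  90:6123  91:7327  92:2635  93:4946  94:1602  95:7137
  96:4356  97:1434
Giant step factor: 4551^(-98) ≡ 1880 (mod 9521).
Scan 7493·1880^i mod 9521 for i = 0, 1, …:
  i=0: 7493   i=1: 5281   i=2: 7398   i=3: 7580
  i=4: 6984   i=5: 461   i=6: 269   i=7: 1107
Match at i=7, j=83: n = 7·98 + 83 = 769.

769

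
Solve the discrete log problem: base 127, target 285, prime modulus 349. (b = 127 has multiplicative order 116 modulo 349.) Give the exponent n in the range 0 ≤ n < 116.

Successive powers of 127 modulo 349:
  127^0=1  127^1=127  127^2=75  127^3=102  127^4=41  127^5=321
  127^6=283  127^7=343  127^8=285
So 127^8 ≡ 285 (mod 349), giving n = 8.

8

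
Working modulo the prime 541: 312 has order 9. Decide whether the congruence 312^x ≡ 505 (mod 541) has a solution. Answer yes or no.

yes

505 ∈ ⟨312⟩ iff 505^9 ≡ 1 (mod 541), since |⟨312⟩| = 9.
505^9 mod 541 = 1.
Since 1 = 1, 505 lies in the subgroup.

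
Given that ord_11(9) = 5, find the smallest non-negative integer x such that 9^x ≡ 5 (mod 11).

Successive powers of 9 modulo 11:
  9^0=1  9^1=9  9^2=4  9^3=3  9^4=5
So 9^4 ≡ 5 (mod 11), giving x = 4.

4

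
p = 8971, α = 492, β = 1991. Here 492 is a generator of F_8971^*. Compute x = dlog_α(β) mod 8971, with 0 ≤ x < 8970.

4440

Baby-step giant-step with m = ceil(sqrt(8970)) = 95.
Baby table (492^j mod 8971 for j=0..94):
  0:1  1:492  2:8818  3:5463  4:5467  5:7435  6:6823  7:1762
  8:5688  9:8515  10:8894  11:6971  12:2810  13:986  14:678  15:1649
  16:3918  17:7862  18:1603  19:8199  20:5929  21:1493  22:7905  23:4817
  24:1620  25:7592  26:3328  27:4654  28:2163  29:5618  30:988  31:1662
  32:1343  33:5873  34:854  35:7502  36:3903  37:482  38:3898  39:6993
  40:4663  41:6591  42:4241  43:5300  44:6010  45:5461  46:4483  47:7741
  48:4868  49:8770  50:8760  51:3840  52:5370  53:4566  54:3722  55:1140
  56:4678  57:5000  58:1946  59:6506  60:7276  61:363  62:8147  63:7258
  64:478  65:1930  66:7605  67:753  68:2665  69:1414  70:4921  71:7933
  72:651  73:6307  74:8049  75:3897  76:6501  77:4816  78:1128  79:7745
  80:6836  81:8158  82:3699  83:7766  84:8197  85:4945  86:1799  87:5950
  88:2854  89:4692  90:2917  91:8775  92:2249  93:3075  94:5772
Giant step factor: 492^(-95) ≡ 1455 (mod 8971).
Scan 1991·1455^i mod 8971 for i = 0, 1, …:
  i=0: 1991   i=1: 8243   i=2: 8309   i=3: 5658
  i=4: 5983   i=5: 3395   i=6: 5675   i=7: 3805
  i=8: 1168   i=9: 3921     …   i=45: 1292
  i=46: 4921
Match at i=46, j=70: x = 46·95 + 70 = 4440.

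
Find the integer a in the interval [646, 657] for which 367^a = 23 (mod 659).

654

Compute 367^646 mod 659 = 305, then multiply by 367 repeatedly:
  367^646=305  367^647=564  367^648=62  367^649=348  367^650=529
  367^651=397  367^652=60  367^653=273  367^654=23
Found 23 at exponent 654.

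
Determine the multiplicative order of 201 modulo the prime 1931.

The order of 201 must divide p − 1 = 1930 = 2 · 5 · 193.
Divisors: 1, 2, 5, 10, 193, 386, 965, 1930.
Check each in increasing order: 201^1 ≡ 201;  201^2 ≡ 1781;  201^5 ≡ 98;  201^10 ≡ 1880;  201^193 ≡ 521;  201^386 ≡ 1101;  201^965 ≡ 1930;  201^1930 ≡ 1.
Smallest exponent giving 1 is 1930.

1930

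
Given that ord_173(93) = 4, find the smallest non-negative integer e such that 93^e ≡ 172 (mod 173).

Successive powers of 93 modulo 173:
  93^0=1  93^1=93  93^2=172
So 93^2 ≡ 172 (mod 173), giving e = 2.

2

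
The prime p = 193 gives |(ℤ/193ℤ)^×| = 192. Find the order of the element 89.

64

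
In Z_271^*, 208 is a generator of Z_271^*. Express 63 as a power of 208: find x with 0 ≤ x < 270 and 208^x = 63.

Baby-step giant-step with m = ceil(sqrt(270)) = 17.
Baby table (208^j mod 271 for j=0..16):
  0:1  1:208  2:175  3:86  4:2  5:145  6:79  7:172
  8:4  9:19  10:158  11:73  12:8  13:38  14:45  15:146
  16:16
Giant step factor: 208^(-17) ≡ 189 (mod 271).
Scan 63·189^i mod 271 for i = 0, 1, …:
  i=0: 63   i=1: 254   i=2: 39   i=3: 54
  i=4: 179   i=5: 227   i=6: 85   i=7: 76
  i=8: 1
Match at i=8, j=0: x = 8·17 + 0 = 136.

136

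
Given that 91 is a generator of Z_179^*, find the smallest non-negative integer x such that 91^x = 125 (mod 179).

112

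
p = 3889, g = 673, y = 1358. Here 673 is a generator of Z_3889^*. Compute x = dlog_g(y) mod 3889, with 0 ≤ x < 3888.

Baby-step giant-step with m = ceil(sqrt(3888)) = 63.
Baby table (673^j mod 3889 for j=0..62):
  0:1  1:673  2:1805  3:1397  4:2932  5:1513  6:3220  7:887
  8:1934  9:2656  10:2437  11:2832  12:326  13:1614  14:1191  15:409
  16:3027  17:3224  18:3579  19:1376  20:466  21:2498  22:1106  23:1539
  24:1273  25:1149  26:3255  27:1108  28:2885  29:994  30:54  31:1341
  32:245  33:1547  34:2768  35:33  36:2764  37:1230  38:3322  39:3420
  40:3261  41:1257  42:2048  43:1598  44:2090  45:2641  46:120  47:2980
  48:2705  49:413  50:1830  51:2666  52:1389  53:1437  54:2629  55:3711
  56:765  57:1497  58:230  59:3119  60:2916  61:2412  62:1563
Giant step factor: 673^(-63) ≡ 1365 (mod 3889).
Scan 1358·1365^i mod 3889 for i = 0, 1, …:
  i=0: 1358   i=1: 2506   i=2: 2259   i=3: 3447
  i=4: 3354   i=5: 857   i=6: 3105   i=7: 3204
  i=8: 2224   i=9: 2340     …   i=51: 734
  i=52: 2437
Match at i=52, j=10: x = 52·63 + 10 = 3286.

3286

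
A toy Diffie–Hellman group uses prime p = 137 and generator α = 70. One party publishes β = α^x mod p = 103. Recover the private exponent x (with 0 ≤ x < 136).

Baby-step giant-step with m = ceil(sqrt(136)) = 12.
Baby table (70^j mod 137 for j=0..11):
  0:1  1:70  2:105  3:89  4:65  5:29  6:112  7:31
  8:115  9:104  10:19  11:97
Giant step factor: 70^(-12) ≡ 121 (mod 137).
Scan 103·121^i mod 137 for i = 0, 1, …:
  i=0: 103   i=1: 133   i=2: 64   i=3: 72
  i=4: 81   i=5: 74   i=6: 49   i=7: 38
  i=8: 77   i=9: 1
Match at i=9, j=0: x = 9·12 + 0 = 108.

108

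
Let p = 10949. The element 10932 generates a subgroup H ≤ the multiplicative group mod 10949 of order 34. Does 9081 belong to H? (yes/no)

no

9081 ∈ ⟨10932⟩ iff 9081^34 ≡ 1 (mod 10949), since |⟨10932⟩| = 34.
9081^34 mod 10949 = 7405.
Since 7405 ≠ 1, 9081 does not lie in the subgroup.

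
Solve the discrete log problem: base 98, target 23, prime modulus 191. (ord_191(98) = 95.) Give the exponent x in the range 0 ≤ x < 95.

Baby-step giant-step with m = ceil(sqrt(95)) = 10.
Baby table (98^j mod 191 for j=0..9):
  0:1  1:98  2:54  3:135  4:51  5:32  6:80  7:9
  8:118  9:104
Giant step factor: 98^(-10) ≡ 36 (mod 191).
Scan 23·36^i mod 191 for i = 0, 1, …:
  i=0: 23   i=1: 64   i=2: 12   i=3: 50
  i=4: 81   i=5: 51
Match at i=5, j=4: x = 5·10 + 4 = 54.

54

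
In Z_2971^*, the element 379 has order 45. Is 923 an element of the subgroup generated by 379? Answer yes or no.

yes

923 ∈ ⟨379⟩ iff 923^45 ≡ 1 (mod 2971), since |⟨379⟩| = 45.
923^45 mod 2971 = 1.
Since 1 = 1, 923 lies in the subgroup.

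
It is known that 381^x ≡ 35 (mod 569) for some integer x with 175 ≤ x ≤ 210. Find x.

Compute 381^175 mod 569 = 377, then multiply by 381 repeatedly:
  381^175=377  381^176=249  381^177=415  381^178=502  381^179=78
  381^180=130  381^181=27  381^182=45  381^183=75  381^184=125
  381^185=398  381^186=284  381^187=94  381^188=536  381^189=514
  381^190=98  381^191=353  381^192=209  381^193=538  381^194=138
  381^195=230  381^196=4  381^197=386  381^198=264  381^199=440
  381^200=354  381^201=21  381^202=35
Found 35 at exponent 202.

202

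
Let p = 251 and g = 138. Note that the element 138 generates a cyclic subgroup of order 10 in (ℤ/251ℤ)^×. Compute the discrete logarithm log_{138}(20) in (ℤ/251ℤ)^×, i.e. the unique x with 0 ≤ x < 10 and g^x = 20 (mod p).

4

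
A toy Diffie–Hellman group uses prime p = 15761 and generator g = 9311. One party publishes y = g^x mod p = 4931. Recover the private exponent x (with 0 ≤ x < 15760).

9025

Baby-step giant-step with m = ceil(sqrt(15760)) = 126.
Baby table (9311^j mod 15761 for j=0..125):
  0:1  1:9311  2:9221  3:6564  4:12007  5:4404  6:11283  7:8948
  8:2182  9:673  10:9186  11:11660  12:4492  13:11079  14:824  15:12418
  16:1302  17:2713  18:11621  19:3866  20:13963  21:12765  22:1214  23:2917
  24:3984  25:9391  26:13334  27:3477  28:1253  29:3543  30:1100  31:13211
  32:8777  33:1862  34:15743  35:5773  36:7393  37:7936  38:4528  39:15294
  40:1799  41:12307  42:8007  43:3647  44:8023  45:10774  46:13710  47:5471
  48:929  49:12891  50:8086  51:14210  52:11476  53:9217  54:842  55:6645
  56:9670  57:10538  58:7093  59:4333  60:12164  61:458  62:8968  63:15031
  64:11722  65:14378  66:15385  67:13767  68:324  69:6413  70:8775  71:14762
  72:13062  73:8406  74:14901  75:14889  76:13484  77:13159  78:13196  79:10961
  80:5396  81:11849  82:14800  83:4377  84:12062  85:12157  86:14086  87:7465
  88:605  89:6478  90:15072  91:15209  92:14175  93:811  94:1702  95:7517
  96:11947  97:13140  98:9658  99:9133  100:6768  101:4370  102:9929  103:10654
  104:15421  105:2221  106:1299  107:6302  108:15480  109:15696  110:9464  111:15314
  112:14648  113:7595  114:13199  115:7372  116:1537  117:19  118:3538  119:1828
  120:14389  121:7479  122:4871  123:9484  124:12402  125:9936
Giant step factor: 9311^(-126) ≡ 1309 (mod 15761).
Scan 4931·1309^i mod 15761 for i = 0, 1, …:
  i=0: 4931   i=1: 8430   i=2: 2170   i=3: 3550
  i=4: 13216   i=5: 9927   i=6: 7379   i=7: 13379
  i=8: 2640   i=9: 4101     …   i=70: 11495
  i=71: 10961
Match at i=71, j=79: x = 71·126 + 79 = 9025.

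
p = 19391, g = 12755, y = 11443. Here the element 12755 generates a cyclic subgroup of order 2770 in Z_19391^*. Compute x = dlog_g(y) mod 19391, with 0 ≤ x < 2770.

230

Baby-step giant-step with m = ceil(sqrt(2770)) = 53.
Baby table (12755^j mod 19391 for j=0..52):
  0:1  1:12755  2:18926  3:2571  4:2924  5:6727  6:17101  7:13287
  8:17736  9:7274  10:13326  11:11015  12:8530  13:16640  14:8705  15:18800
  16:4894  17:3341  18:12428  19:17106  20:18889  21:15411  22:738  23:8555
  24:5868  25:16471  26:5511  27:430  28:16388  29:13351  30:243  31:16296
  32:3351  33:4241  34:12456  35:5817  36:5869  37:9835  38:5046  39:3001
  40:19312  41:687  42:17344  43:10192  44:1696  45:11515  46:6391  47:16832
  48:14399  49:7084  50:13751  51:2410  52:4815
Giant step factor: 12755^(-53) ≡ 9113 (mod 19391).
Scan 11443·9113^i mod 19391 for i = 0, 1, …:
  i=0: 11443   i=1: 14652   i=2: 16641   i=3: 11813
  i=4: 12428
Match at i=4, j=18: x = 4·53 + 18 = 230.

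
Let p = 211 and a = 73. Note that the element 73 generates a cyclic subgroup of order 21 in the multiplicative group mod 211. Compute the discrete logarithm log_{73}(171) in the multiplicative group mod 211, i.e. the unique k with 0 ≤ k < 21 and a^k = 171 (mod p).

Successive powers of 73 modulo 211:
  73^0=1  73^1=73  73^2=54  73^3=144  73^4=173  73^5=180
  73^6=58  73^7=14  73^8=178  73^9=123  73^10=117  73^11=101
  73^12=199  73^13=179  73^14=196  73^15=171
So 73^15 ≡ 171 (mod 211), giving k = 15.

15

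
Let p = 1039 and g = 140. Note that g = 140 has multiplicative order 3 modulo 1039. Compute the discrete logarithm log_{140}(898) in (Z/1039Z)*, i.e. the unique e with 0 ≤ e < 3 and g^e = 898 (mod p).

2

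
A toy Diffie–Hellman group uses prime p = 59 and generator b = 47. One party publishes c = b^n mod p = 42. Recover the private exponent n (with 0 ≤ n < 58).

3

Baby-step giant-step with m = ceil(sqrt(58)) = 8.
Baby table (47^j mod 59 for j=0..7):
  0:1  1:47  2:26  3:42  4:27  5:30  6:53  7:13
Giant step factor: 47^(-8) ≡ 45 (mod 59).
Scan 42·45^i mod 59 for i = 0, 1, …:
  i=0: 42
Match at i=0, j=3: n = 0·8 + 3 = 3.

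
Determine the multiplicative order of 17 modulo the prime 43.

21

The order of 17 must divide p − 1 = 42 = 2 · 3 · 7.
Divisors: 1, 2, 3, 6, 7, 14, 21, 42.
Check each in increasing order: 17^1 ≡ 17;  17^2 ≡ 31;  17^3 ≡ 11;  17^6 ≡ 35;  17^7 ≡ 36;  17^14 ≡ 6;  17^21 ≡ 1.
Smallest exponent giving 1 is 21.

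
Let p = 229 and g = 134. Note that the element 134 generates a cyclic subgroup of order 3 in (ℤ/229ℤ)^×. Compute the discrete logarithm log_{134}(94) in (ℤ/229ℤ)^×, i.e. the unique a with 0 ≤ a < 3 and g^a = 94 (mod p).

2

Successive powers of 134 modulo 229:
  134^0=1  134^1=134  134^2=94
So 134^2 ≡ 94 (mod 229), giving a = 2.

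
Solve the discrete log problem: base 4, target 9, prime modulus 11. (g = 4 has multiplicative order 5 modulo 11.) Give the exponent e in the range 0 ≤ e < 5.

3

Successive powers of 4 modulo 11:
  4^0=1  4^1=4  4^2=5  4^3=9
So 4^3 ≡ 9 (mod 11), giving e = 3.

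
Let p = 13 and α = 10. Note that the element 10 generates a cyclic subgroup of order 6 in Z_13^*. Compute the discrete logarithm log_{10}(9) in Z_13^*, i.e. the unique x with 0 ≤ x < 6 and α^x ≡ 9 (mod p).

2

Successive powers of 10 modulo 13:
  10^0=1  10^1=10  10^2=9
So 10^2 ≡ 9 (mod 13), giving x = 2.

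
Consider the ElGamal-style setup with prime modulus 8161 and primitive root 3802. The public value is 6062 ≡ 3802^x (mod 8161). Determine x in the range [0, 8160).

417

Baby-step giant-step with m = ceil(sqrt(8160)) = 91.
Baby table (3802^j mod 8161 for j=0..90):
  0:1  1:3802  2:2073  3:6181  4:4643  5:443  6:3120  7:4307
  8:4248  9:277  10:385  11:2951  12:6488  13:4834  14:296  15:7335
  16:1533  17:1512  18:3280  19:552  20:1327  21:1756  22:614  23:382
  24:7867  25:269  26:2613  27:2689  28:6006  29:334  30:4913  31:6858
  32:7882  33:172  34:1064  35:5633  36:2202  37:6979  38:2747  39:6175
  40:6314  41:4327  42:6839  43:932  44:1590  45:6040  46:7187  47:1946
  48:4826  49:2524  50:7073  51:1051  52:5173  53:7897  54:75  55:7676
  56:416  57:6559  58:5463  59:581  60:5492  61:4746  62:321  63:4453
  64:4392  65:978  66:5101  67:3466  68:5878  69:3338  70:721  71:7307
  72:1170  73:595  74:1593  75:1124  76:5245  77:4167  78:2433  79:3853
  80:111  81:5811  82:1595  83:567  84:1230  85:207  86:3558  87:4739
  88:6351  89:6264  90:1930
Giant step factor: 3802^(-91) ≡ 5380 (mod 8161).
Scan 6062·5380^i mod 8161 for i = 0, 1, …:
  i=0: 6062   i=1: 2204   i=2: 7748   i=3: 6013
  i=4: 7897
Match at i=4, j=53: x = 4·91 + 53 = 417.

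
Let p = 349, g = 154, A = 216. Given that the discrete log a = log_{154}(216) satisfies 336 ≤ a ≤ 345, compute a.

345

Compute 154^336 mod 349 = 234, then multiply by 154 repeatedly:
  154^336=234  154^337=89  154^338=95  154^339=321  154^340=225
  154^341=99  154^342=239  154^343=161  154^344=15  154^345=216
Found 216 at exponent 345.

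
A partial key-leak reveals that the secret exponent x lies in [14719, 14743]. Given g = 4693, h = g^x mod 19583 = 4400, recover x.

Compute 4693^14719 mod 19583 = 5033, then multiply by 4693 repeatedly:
  4693^14719=5033  4693^14720=2771  4693^14721=1191  4693^14722=8208  4693^14723=383
  4693^14724=15366  4693^14725=8032  4693^14726=16484  4693^14727=6562  4693^14728=10990
  4693^14729=14031  4693^14730=9437  4693^14731=10678  4693^14732=18540  4693^14733=951
  4693^14734=17702  4693^14735=4400
Found 4400 at exponent 14735.

14735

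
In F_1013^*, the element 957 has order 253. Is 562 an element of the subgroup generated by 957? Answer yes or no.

no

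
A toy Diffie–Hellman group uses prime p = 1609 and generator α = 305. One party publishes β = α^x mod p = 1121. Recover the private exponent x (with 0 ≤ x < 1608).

Baby-step giant-step with m = ceil(sqrt(1608)) = 41.
Baby table (305^j mod 1609 for j=0..40):
  0:1  1:305  2:1312  3:1128  4:1323  5:1265  6:1274  7:801
  8:1346  9:235  10:879  11:1001  12:1204  13:368  14:1219  15:116
  16:1591  17:946  18:519  19:613  20:321  21:1365  22:1203  23:63
  24:1516  25:597  26:268  27:1290  28:854  29:1421  30:584  31:1130
  32:324  33:671  34:312  35:229  36:658  37:1174  38:872  39:475
  40:65
Giant step factor: 305^(-41) ≡ 638 (mod 1609).
Scan 1121·638^i mod 1609 for i = 0, 1, …:
  i=0: 1121   i=1: 802   i=2: 14   i=3: 887
  i=4: 1147   i=5: 1300   i=6: 765   i=7: 543
  i=8: 499   i=9: 1389     …   i=17: 1557
  i=18: 613
Match at i=18, j=19: x = 18·41 + 19 = 757.

757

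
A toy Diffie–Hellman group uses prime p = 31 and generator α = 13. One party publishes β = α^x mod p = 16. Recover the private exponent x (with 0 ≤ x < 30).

6

Successive powers of 13 modulo 31:
  13^0=1  13^1=13  13^2=14  13^3=27  13^4=10  13^5=6
  13^6=16
So 13^6 ≡ 16 (mod 31), giving x = 6.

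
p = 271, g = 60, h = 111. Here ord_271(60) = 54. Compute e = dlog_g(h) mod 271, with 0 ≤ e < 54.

Baby-step giant-step with m = ceil(sqrt(54)) = 8.
Baby table (60^j mod 271 for j=0..7):
  0:1  1:60  2:77  3:13  4:238  5:188  6:169  7:113
Giant step factor: 60^(-8) ≡ 217 (mod 271).
Scan 111·217^i mod 271 for i = 0, 1, …:
  i=0: 111   i=1: 239   i=2: 102   i=3: 183
  i=4: 145   i=5: 29   i=6: 60
Match at i=6, j=1: e = 6·8 + 1 = 49.

49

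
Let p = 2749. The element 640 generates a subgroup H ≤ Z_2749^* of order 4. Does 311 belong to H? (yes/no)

no

⟨640⟩ has order 4; its elements mod 2749 are {1, 640, 2109, 2748}.
311 is not in this set.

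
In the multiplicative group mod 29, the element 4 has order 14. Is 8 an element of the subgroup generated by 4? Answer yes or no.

no

⟨4⟩ has order 14; its elements mod 29 are {1, 4, 5, 6, 7, 9, 13, 16, 20, 22, 23, 24, 25, 28}.
8 is not in this set.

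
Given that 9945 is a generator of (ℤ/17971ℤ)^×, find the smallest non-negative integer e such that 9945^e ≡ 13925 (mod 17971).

16699

Baby-step giant-step with m = ceil(sqrt(17970)) = 135.
Baby table (9945^j mod 17971 for j=0..134):
  0:1  1:9945  2:8612  3:14525  4:227  5:11140  6:14056  7:8482
  8:15587  9:12840  10:9845  11:2517  12:15933  13:3378  14:6411  15:14258
  16:4620  17:12024  18:17617  19:1786  20:6422  21:15827  22:9497  23:10060
  24:2143  25:16500  26:17270  27:1303  28:1244  29:7532  30:2612  31:8245
  32:12823  33:2519  34:17852  35:2631  36:17490  37:14712  38:8929  39:4194
  40:16610  41:14989  42:14131  43:17546  44:14531  45:5984  46:8899  47:11351
  48:9844  49:10543  50:7321  51:6824  52:6184  53:3118  54:8535  55:3542
  56:2030  57:6917  58:14548  59:13310  60:11535  61:6682  62:13703  63:2242
  64:12650  65:7250  66:1598  67:5746  68:14161  69:10389  70:3326  71:10430
  72:15709  73:4102  74:220  75:13409  76:7685  77:14633  78:13998  79:6744
  80:1308  81:15027  82:14650  83:3353  84:9380  85:14610  86:915  87:6349
  88:8682  89:9806  90:10024  91:3543  92:11975  93:15529  94:11102  95:13537
  96:4704  97:2767  98:4214  99:17829  100:7519  101:17095  102:4115  103:3708
  104:17539  105:16800  106:17584  107:15050  108:9762  109:3748  110:2006  111:1860
  112:5541  113:6159  114:6087  115:8887  116:17808  117:14326  118:15953  119:4597
  120:16912  121:17222  122:9160  123:1201  124:11201  125:9687  126:12655  127:3062
  128:8716  129:6487  130:15296  131:12176  132:1722  133:16898  134:3789
Giant step factor: 9945^(-135) ≡ 5303 (mod 17971).
Scan 13925·5303^i mod 17971 for i = 0, 1, …:
  i=0: 13925   i=1: 1436   i=2: 13375   i=3: 14059
  i=4: 11169   i=5: 14762   i=6: 1210   i=7: 983
  i=8: 1259   i=9: 9236     …   i=122: 2459
  i=123: 11102
Match at i=123, j=94: e = 123·135 + 94 = 16699.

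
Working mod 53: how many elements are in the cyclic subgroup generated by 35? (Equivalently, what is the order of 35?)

52

The order of 35 must divide p − 1 = 52 = 2^2 · 13.
Divisors: 1, 2, 4, 13, 26, 52.
Check each in increasing order: 35^1 ≡ 35;  35^2 ≡ 6;  35^4 ≡ 36;  35^13 ≡ 30;  35^26 ≡ 52;  35^52 ≡ 1.
Smallest exponent giving 1 is 52.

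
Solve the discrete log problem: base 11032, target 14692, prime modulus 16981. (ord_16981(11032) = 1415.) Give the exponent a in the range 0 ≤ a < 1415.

Baby-step giant-step with m = ceil(sqrt(1415)) = 38.
Baby table (11032^j mod 16981 for j=0..37):
  0:1  1:11032  2:2197  3:5417  4:4205  5:14449  6:721  7:6964
  8:4804  9:27  10:9187  11:8376  12:10411  13:11649  14:16541  15:2486
  16:1237  17:10841  18:729  19:10315  20:5399  21:9401  22:8865  23:5101
  24:16179  25:16418  26:4030  27:2702  28:6809  29:9925  30:16093  31:1621
  32:1879  33:12308  34:1780  35:6924  36:5030  37:14033
Giant step factor: 11032^(-38) ≡ 15904 (mod 16981).
Scan 14692·15904^i mod 16981 for i = 0, 1, …:
  i=0: 14692   i=1: 3008   i=2: 3755   i=3: 14324
  i=4: 8781   i=5: 1280   i=6: 13882   i=7: 9347
  i=8: 3014   i=9: 14274   i=10: 11688   i=11: 11926
  i=12: 10315
Match at i=12, j=19: a = 12·38 + 19 = 475.

475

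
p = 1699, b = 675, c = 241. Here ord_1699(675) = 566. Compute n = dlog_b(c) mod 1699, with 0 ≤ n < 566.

Baby-step giant-step with m = ceil(sqrt(566)) = 24.
Baby table (675^j mod 1699 for j=0..23):
  0:1  1:675  2:293  3:691  4:899  5:282  6:62  7:1074
  8:1176  9:367  10:1370  11:494  12:446  13:327  14:1554  15:667
  16:1689  17:46  18:468  19:1585  20:1204  21:578  22:1079  23:1153
Giant step factor: 675^(-24) ≡ 1303 (mod 1699).
Scan 241·1303^i mod 1699 for i = 0, 1, …:
  i=0: 241   i=1: 1407   i=2: 100   i=3: 1176
Match at i=3, j=8: n = 3·24 + 8 = 80.

80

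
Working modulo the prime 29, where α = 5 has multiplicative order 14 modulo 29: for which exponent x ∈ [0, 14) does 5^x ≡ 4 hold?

9

Successive powers of 5 modulo 29:
  5^0=1  5^1=5  5^2=25  5^3=9  5^4=16  5^5=22
  5^6=23  5^7=28  5^8=24  5^9=4
So 5^9 ≡ 4 (mod 29), giving x = 9.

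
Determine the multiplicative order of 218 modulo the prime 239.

119

The order of 218 must divide p − 1 = 238 = 2 · 7 · 17.
Divisors: 1, 2, 7, 14, 17, 34, 119, 238.
Check each in increasing order: 218^1 ≡ 218;  218^2 ≡ 202;  218^7 ≡ 163;  218^14 ≡ 40;  218^17 ≡ 10;  218^34 ≡ 100;  218^119 ≡ 1.
Smallest exponent giving 1 is 119.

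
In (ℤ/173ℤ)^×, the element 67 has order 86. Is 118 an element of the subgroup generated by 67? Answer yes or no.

118 ∈ ⟨67⟩ iff 118^86 ≡ 1 (mod 173), since |⟨67⟩| = 86.
118^86 mod 173 = 1.
Since 1 = 1, 118 lies in the subgroup.

yes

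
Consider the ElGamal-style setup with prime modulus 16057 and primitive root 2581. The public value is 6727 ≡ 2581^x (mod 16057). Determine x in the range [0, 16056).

Baby-step giant-step with m = ceil(sqrt(16056)) = 127.
Baby table (2581^j mod 16057 for j=0..126):
  0:1  1:2581  2:13963  3:6595  4:1275  5:15147  6:11669  7:10814
  8:3868  9:11911  10:9193  11:10944  12:2201  13:12660  14:15522  15:67
  16:12357  17:4215  18:8326  19:5140  20:3258  21:11087  22:1973  23:2244
  24:11244  25:5765  26:10683  27:2954  28:13256  29:12326  30:4489  31:9012
  32:9436  33:11904  34:7183  35:9545  36:4207  37:3735  38:5835  39:14726
  40:887  41:9253  42:5234  43:5017  44:6935  45:11737  46:9695  47:5989
  48:10775  49:15608  50:13292  51:8900  52:9390  53:5577  54:7165  55:11258
  56:9785  57:13481  58:14999  59:15049  60:15643  61:7285  62:15895  63:15417
  64:2031  65:7429  66:2191  67:2907  68:4348  69:14402  70:15664  71:13315
  72:4035  73:9399  74:12749  75:4376  76:6385  77:5203  78:5291  79:7621
  80:16033  81:2284  82:2085  83:2290  84:1514  85:5783  86:8970  87:13433
  88:3510  89:3162  90:4166  91:10313  92:11404  93:1243  94:12840  95:14449
  96:8515  97:11239  98:8917  99:5096  100:2093  101:6881  102:819  103:10372
  104:3113  105:6153  106:520  107:9389  108:2996  109:9259  110:4663  111:8510
  112:14391  113:3330  114:4235  115:11775  116:11431  117:6702  118:4473  119:15887
  120:10826  121:2726  122:2840  123:8048  124:10187  125:7338  126:8175
Giant step factor: 2581^(-127) ≡ 5373 (mod 16057).
Scan 6727·5373^i mod 16057 for i = 0, 1, …:
  i=0: 6727   i=1: 15921   i=2: 7894   i=3: 7925
  i=4: 13918   i=5: 3965   i=6: 12363   i=7: 14647
  i=8: 2974   i=9: 2587     …   i=36: 14861
  i=37: 12749
Match at i=37, j=74: x = 37·127 + 74 = 4773.

4773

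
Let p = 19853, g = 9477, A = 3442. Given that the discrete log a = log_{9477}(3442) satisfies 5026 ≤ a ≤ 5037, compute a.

5034

Compute 9477^5026 mod 19853 = 12822, then multiply by 9477 repeatedly:
  9477^5026=12822  9477^5027=13734  9477^5028=850  9477^5029=14985  9477^5030=4336
  9477^5031=16415  9477^5032=16700  9477^5033=17637  9477^5034=3442
Found 3442 at exponent 5034.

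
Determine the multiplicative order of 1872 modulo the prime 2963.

1481

The order of 1872 must divide p − 1 = 2962 = 2 · 1481.
Divisors: 1, 2, 1481, 2962.
Check each in increasing order: 1872^1 ≡ 1872;  1872^2 ≡ 2118;  1872^1481 ≡ 1.
Smallest exponent giving 1 is 1481.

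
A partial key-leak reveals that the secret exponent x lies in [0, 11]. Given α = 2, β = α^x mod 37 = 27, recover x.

6

Compute 2^0 mod 37 = 1, then multiply by 2 repeatedly:
  2^0=1  2^1=2  2^2=4  2^3=8  2^4=16
  2^5=32  2^6=27
Found 27 at exponent 6.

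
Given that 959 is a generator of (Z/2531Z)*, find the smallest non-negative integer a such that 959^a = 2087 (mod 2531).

2346

Baby-step giant-step with m = ceil(sqrt(2530)) = 51.
Baby table (959^j mod 2531 for j=0..50):
  0:1  1:959  2:928  3:1571  4:644  5:32  6:316  7:1855
  8:2183  9:360  10:1024  11:2519  12:1147  13:1519  14:1396  15:2396
  16:2147  17:1270  18:519  19:1645  20:742  21:367  22:144  23:1422
  24:2020  25:965  26:1620  27:2077  28:2477  29:1365  30:508  31:1220
  32:658  33:803  34:653  35:1070  36:1075  37:808  38:386  39:648
  40:1337  41:1497  42:546  43:2228  44:488  45:2288  46:2346  47:2286
  48:428  49:430  50:2348
Giant step factor: 959^(-51) ≡ 1236 (mod 2531).
Scan 2087·1236^i mod 2531 for i = 0, 1, …:
  i=0: 2087   i=1: 443   i=2: 852   i=3: 176
  i=4: 2401   i=5: 1304   i=6: 2028   i=7: 918
  i=8: 760   i=9: 359     …   i=45: 1673
  i=46: 1
Match at i=46, j=0: a = 46·51 + 0 = 2346.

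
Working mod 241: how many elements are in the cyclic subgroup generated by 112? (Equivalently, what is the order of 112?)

240

The order of 112 must divide p − 1 = 240 = 2^4 · 3 · 5.
Divisors: 1, 2, 3, 4, 5, 6, 8, 10, 12, 15, 16, 20, 24, 30, 40, 48, 60, 80, 120, 240.
Check each in increasing order: 112^1 ≡ 112;  112^2 ≡ 12;  112^3 ≡ 139;  112^4 ≡ 144;  112^5 ≡ 222;  112^6 ≡ 41;  112^8 ≡ 10;  112^10 ≡ 120;  112^12 ≡ 235;  112^15 ≡ 130;  112^16 ≡ 100;  112^20 ≡ 181;  112^24 ≡ 36;  112^30 ≡ 30;  112^40 ≡ 226;  112^48 ≡ 91;  112^60 ≡ 177;  112^80 ≡ 225;  112^120 ≡ 240;  112^240 ≡ 1.
Smallest exponent giving 1 is 240.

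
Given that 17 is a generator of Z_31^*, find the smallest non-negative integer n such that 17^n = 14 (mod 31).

16

Successive powers of 17 modulo 31:
  17^0=1  17^1=17  17^2=10  17^3=15  17^4=7  17^5=26
  17^6=8  17^7=12  17^8=18  17^9=27  17^10=25  17^11=22
  17^12=2  17^13=3  17^14=20  17^15=30  17^16=14
So 17^16 ≡ 14 (mod 31), giving n = 16.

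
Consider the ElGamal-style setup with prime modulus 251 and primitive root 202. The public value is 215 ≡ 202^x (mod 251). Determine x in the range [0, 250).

Baby-step giant-step with m = ceil(sqrt(250)) = 16.
Baby table (202^j mod 251 for j=0..15):
  0:1  1:202  2:142  3:70  4:84  5:151  6:131  7:107
  8:28  9:134  10:211  11:203  12:93  13:212  14:154  15:235
Giant step factor: 202^(-16) ≡ 81 (mod 251).
Scan 215·81^i mod 251 for i = 0, 1, …:
  i=0: 215   i=1: 96   i=2: 246   i=3: 97
  i=4: 76   i=5: 132   i=6: 150   i=7: 102
  i=8: 230   i=9: 56   i=10: 18   i=11: 203
Match at i=11, j=11: x = 11·16 + 11 = 187.

187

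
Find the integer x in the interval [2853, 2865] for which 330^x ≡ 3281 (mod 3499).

Compute 330^2853 mod 3499 = 3281, then multiply by 330 repeatedly:
  330^2853=3281
Found 3281 at exponent 2853.

2853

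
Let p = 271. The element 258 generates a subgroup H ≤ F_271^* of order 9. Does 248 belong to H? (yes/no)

yes

248 ∈ ⟨258⟩ iff 248^9 ≡ 1 (mod 271), since |⟨258⟩| = 9.
248^9 mod 271 = 1.
Since 1 = 1, 248 lies in the subgroup.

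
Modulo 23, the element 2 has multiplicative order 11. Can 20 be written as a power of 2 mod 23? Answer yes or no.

no

⟨2⟩ has order 11; its elements mod 23 are {1, 2, 3, 4, 6, 8, 9, 12, 13, 16, 18}.
20 is not in this set.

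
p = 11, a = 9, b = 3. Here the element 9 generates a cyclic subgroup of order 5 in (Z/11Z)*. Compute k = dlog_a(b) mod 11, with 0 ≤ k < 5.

3

Successive powers of 9 modulo 11:
  9^0=1  9^1=9  9^2=4  9^3=3
So 9^3 ≡ 3 (mod 11), giving k = 3.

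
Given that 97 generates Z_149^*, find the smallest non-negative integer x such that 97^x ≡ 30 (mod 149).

60

Baby-step giant-step with m = ceil(sqrt(148)) = 13.
Baby table (97^j mod 149 for j=0..12):
  0:1  1:97  2:22  3:48  4:37  5:13  6:69  7:137
  8:28  9:34  10:20  11:3  12:142
Giant step factor: 97^(-13) ≡ 70 (mod 149).
Scan 30·70^i mod 149 for i = 0, 1, …:
  i=0: 30   i=1: 14   i=2: 86   i=3: 60
  i=4: 28
Match at i=4, j=8: x = 4·13 + 8 = 60.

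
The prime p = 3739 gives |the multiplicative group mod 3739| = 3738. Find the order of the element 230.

1869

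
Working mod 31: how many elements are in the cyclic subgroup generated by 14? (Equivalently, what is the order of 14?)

15

The order of 14 must divide p − 1 = 30 = 2 · 3 · 5.
Divisors: 1, 2, 3, 5, 6, 10, 15, 30.
Check each in increasing order: 14^1 ≡ 14;  14^2 ≡ 10;  14^3 ≡ 16;  14^5 ≡ 5;  14^6 ≡ 8;  14^10 ≡ 25;  14^15 ≡ 1.
Smallest exponent giving 1 is 15.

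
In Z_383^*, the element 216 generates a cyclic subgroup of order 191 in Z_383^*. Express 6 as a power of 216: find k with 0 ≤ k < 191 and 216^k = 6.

64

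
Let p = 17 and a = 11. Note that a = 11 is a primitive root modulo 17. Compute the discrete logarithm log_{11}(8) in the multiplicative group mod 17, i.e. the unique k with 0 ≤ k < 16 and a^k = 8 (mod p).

6

Successive powers of 11 modulo 17:
  11^0=1  11^1=11  11^2=2  11^3=5  11^4=4  11^5=10
  11^6=8
So 11^6 ≡ 8 (mod 17), giving k = 6.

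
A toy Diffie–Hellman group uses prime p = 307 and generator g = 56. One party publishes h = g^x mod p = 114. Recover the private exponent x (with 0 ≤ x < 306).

162

Baby-step giant-step with m = ceil(sqrt(306)) = 18.
Baby table (56^j mod 307 for j=0..17):
  0:1  1:56  2:66  3:12  4:58  5:178  6:144  7:82
  8:294  9:193  10:63  11:151  12:167  13:142  14:277  15:162
  16:169  17:254
Giant step factor: 56^(-18) ≡ 304 (mod 307).
Scan 114·304^i mod 307 for i = 0, 1, …:
  i=0: 114   i=1: 272   i=2: 105   i=3: 299
  i=4: 24   i=5: 235   i=6: 216   i=7: 273
  i=8: 102   i=9: 1
Match at i=9, j=0: x = 9·18 + 0 = 162.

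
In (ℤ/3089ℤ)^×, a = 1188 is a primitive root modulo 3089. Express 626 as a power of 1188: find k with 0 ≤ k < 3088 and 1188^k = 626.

Baby-step giant-step with m = ceil(sqrt(3088)) = 56.
Baby table (1188^j mod 3089 for j=0..55):
  0:1  1:1188  2:2760  3:1451  4:126  5:1416  6:1792  7:575
  8:431  9:2343  10:295  11:1403  12:1793  13:1763  14:102  15:705
  16:421  17:2819  18:496  19:2338  20:533  21:3048  22:716  23:1133
  24:2289  25:1012  26:635  27:664  28:1137  29:863  30:2785  31:261
  32:1168  33:623  34:1853  35:1996  36:1985  37:1273  38:1803  39:1287
  40:2990  41:2859  42:1681  43:1534  44:2971  45:1910  46:1754  47:1766
  48:577  49:2807  50:1685  51:108  52:1655  53:1536  54:2258  55:1252
Giant step factor: 1188^(-56) ≡ 1167 (mod 3089).
Scan 626·1167^i mod 3089 for i = 0, 1, …:
  i=0: 626   i=1: 1538   i=2: 137   i=3: 2340
  i=4: 104   i=5: 897   i=6: 2717   i=7: 1425
  i=8: 1093   i=9: 2863     …   i=35: 2222
  i=36: 1403
Match at i=36, j=11: k = 36·56 + 11 = 2027.

2027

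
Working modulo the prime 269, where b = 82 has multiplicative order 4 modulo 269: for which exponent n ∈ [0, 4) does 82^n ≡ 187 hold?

Successive powers of 82 modulo 269:
  82^0=1  82^1=82  82^2=268  82^3=187
So 82^3 ≡ 187 (mod 269), giving n = 3.

3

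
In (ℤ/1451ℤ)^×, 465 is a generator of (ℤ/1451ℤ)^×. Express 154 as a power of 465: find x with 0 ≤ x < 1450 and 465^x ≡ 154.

798

Baby-step giant-step with m = ceil(sqrt(1450)) = 39.
Baby table (465^j mod 1451 for j=0..38):
  0:1  1:465  2:26  3:482  4:676  5:924  6:164  7:808
  8:1362  9:694  10:588  11:632  12:778  13:471  14:1365  15:638
  16:666  17:627  18:1355  19:341  20:406  21:160  22:399  23:1258
  24:217  25:786  26:1289  27:122  28:141  29:270  30:764  31:1216
  32:1001  33:1145  34:1359  35:750  36:510  37:637  38:201
Giant step factor: 465^(-39) ≡ 1282 (mod 1451).
Scan 154·1282^i mod 1451 for i = 0, 1, …:
  i=0: 154   i=1: 92   i=2: 413   i=3: 1302
  i=4: 514   i=5: 194   i=6: 587   i=7: 916
  i=8: 453   i=9: 346     …   i=19: 344
  i=20: 1355
Match at i=20, j=18: x = 20·39 + 18 = 798.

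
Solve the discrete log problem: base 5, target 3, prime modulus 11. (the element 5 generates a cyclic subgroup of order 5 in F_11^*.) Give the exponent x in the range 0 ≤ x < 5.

2

Successive powers of 5 modulo 11:
  5^0=1  5^1=5  5^2=3
So 5^2 ≡ 3 (mod 11), giving x = 2.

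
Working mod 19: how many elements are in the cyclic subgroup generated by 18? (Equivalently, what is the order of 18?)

2

The order of 18 must divide p − 1 = 18 = 2 · 3^2.
Divisors: 1, 2, 3, 6, 9, 18.
Check each in increasing order: 18^1 ≡ 18;  18^2 ≡ 1.
Smallest exponent giving 1 is 2.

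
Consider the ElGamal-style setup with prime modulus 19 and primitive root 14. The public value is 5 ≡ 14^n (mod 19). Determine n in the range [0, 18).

Successive powers of 14 modulo 19:
  14^0=1  14^1=14  14^2=6  14^3=8  14^4=17  14^5=10
  14^6=7  14^7=3  14^8=4  14^9=18  14^10=5
So 14^10 ≡ 5 (mod 19), giving n = 10.

10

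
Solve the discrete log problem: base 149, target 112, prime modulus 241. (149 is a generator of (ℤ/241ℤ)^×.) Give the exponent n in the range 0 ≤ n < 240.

13

Successive powers of 149 modulo 241:
  149^0=1  149^1=149  149^2=29  149^3=224  149^4=118  149^5=230
  149^6=48  149^7=163  149^8=187  149^9=148  149^10=121  149^11=195
  149^12=135  149^13=112
So 149^13 ≡ 112 (mod 241), giving n = 13.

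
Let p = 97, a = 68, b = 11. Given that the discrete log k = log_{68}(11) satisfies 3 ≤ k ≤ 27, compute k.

Compute 68^3 mod 97 = 55, then multiply by 68 repeatedly:
  68^3=55  68^4=54  68^5=83  68^6=18  68^7=60
  68^8=6  68^9=20  68^10=2  68^11=39  68^12=33
  68^13=13  68^14=11
Found 11 at exponent 14.

14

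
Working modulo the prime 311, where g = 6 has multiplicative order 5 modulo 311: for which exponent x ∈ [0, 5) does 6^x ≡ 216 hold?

Successive powers of 6 modulo 311:
  6^0=1  6^1=6  6^2=36  6^3=216
So 6^3 ≡ 216 (mod 311), giving x = 3.

3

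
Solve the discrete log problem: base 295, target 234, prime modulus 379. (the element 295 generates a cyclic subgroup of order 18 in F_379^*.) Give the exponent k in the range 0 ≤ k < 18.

2

Successive powers of 295 modulo 379:
  295^0=1  295^1=295  295^2=234
So 295^2 ≡ 234 (mod 379), giving k = 2.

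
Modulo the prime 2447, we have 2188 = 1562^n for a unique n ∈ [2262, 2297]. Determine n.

Compute 1562^2262 mod 2447 = 197, then multiply by 1562 repeatedly:
  1562^2262=197  1562^2263=1839  1562^2264=2187  1562^2265=82  1562^2266=840
  1562^2267=488  1562^2268=1239  1562^2269=2188
Found 2188 at exponent 2269.

2269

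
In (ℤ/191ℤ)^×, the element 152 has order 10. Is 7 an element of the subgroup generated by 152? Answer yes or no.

yes

7 ∈ ⟨152⟩ iff 7^10 ≡ 1 (mod 191), since |⟨152⟩| = 10.
7^10 mod 191 = 1.
Since 1 = 1, 7 lies in the subgroup.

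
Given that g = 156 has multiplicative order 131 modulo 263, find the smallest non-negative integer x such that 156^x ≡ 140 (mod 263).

2

Successive powers of 156 modulo 263:
  156^0=1  156^1=156  156^2=140
So 156^2 ≡ 140 (mod 263), giving x = 2.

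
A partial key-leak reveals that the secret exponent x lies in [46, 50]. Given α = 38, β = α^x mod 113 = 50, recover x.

46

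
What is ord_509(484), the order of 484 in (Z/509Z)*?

The order of 484 must divide p − 1 = 508 = 2^2 · 127.
Divisors: 1, 2, 4, 127, 254, 508.
Check each in increasing order: 484^1 ≡ 484;  484^2 ≡ 116;  484^4 ≡ 222;  484^127 ≡ 508;  484^254 ≡ 1.
Smallest exponent giving 1 is 254.

254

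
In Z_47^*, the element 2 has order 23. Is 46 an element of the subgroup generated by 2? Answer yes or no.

no

46 ∈ ⟨2⟩ iff 46^23 ≡ 1 (mod 47), since |⟨2⟩| = 23.
46^23 mod 47 = 46.
Since 46 ≠ 1, 46 does not lie in the subgroup.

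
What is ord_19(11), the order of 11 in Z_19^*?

The order of 11 must divide p − 1 = 18 = 2 · 3^2.
Divisors: 1, 2, 3, 6, 9, 18.
Check each in increasing order: 11^1 ≡ 11;  11^2 ≡ 7;  11^3 ≡ 1.
Smallest exponent giving 1 is 3.

3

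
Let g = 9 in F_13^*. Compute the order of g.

The order of 9 must divide p − 1 = 12 = 2^2 · 3.
Divisors: 1, 2, 3, 4, 6, 12.
Check each in increasing order: 9^1 ≡ 9;  9^2 ≡ 3;  9^3 ≡ 1.
Smallest exponent giving 1 is 3.

3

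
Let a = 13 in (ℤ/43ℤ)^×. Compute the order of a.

21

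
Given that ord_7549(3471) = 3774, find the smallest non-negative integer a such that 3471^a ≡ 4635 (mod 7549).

3117

Baby-step giant-step with m = ceil(sqrt(3774)) = 62.
Baby table (3471^j mod 7549 for j=0..61):
  0:1  1:3471  2:7186  3:710  4:3436  5:6485  6:5866  7:1233
  8:7009  9:5361  10:7295  11:1599  12:1614  13:836  14:2940  15:6041
  16:4738  17:3876  18:1278  19:4675  20:4124  21:1500  22:5239  23:6577
  24:591  25:5582  26:4388  27:4415  28:7544  29:5292  30:1815  31:3999
  32:5467  33:5320  34:866  35:1384  36:2700  37:3391  38:1270  39:7103
  40:7028  41:3369  42:398  43:7540  44:6506  45:3267  46:1159  47:6821
  48:2027  49:49  50:4001  51:4860  52:4594  53:2286  54:707  55:572
  56:25  57:3736  58:6023  59:2652  60:2861  61:3596
Giant step factor: 3471^(-62) ≡ 3642 (mod 7549).
Scan 4635·3642^i mod 7549 for i = 0, 1, …:
  i=0: 4635   i=1: 1106   i=2: 4435   i=3: 4959
  i=4: 3470   i=5: 714   i=6: 3532   i=7: 48
  i=8: 1189   i=9: 4761     …   i=49: 5896
  i=50: 3876
Match at i=50, j=17: a = 50·62 + 17 = 3117.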